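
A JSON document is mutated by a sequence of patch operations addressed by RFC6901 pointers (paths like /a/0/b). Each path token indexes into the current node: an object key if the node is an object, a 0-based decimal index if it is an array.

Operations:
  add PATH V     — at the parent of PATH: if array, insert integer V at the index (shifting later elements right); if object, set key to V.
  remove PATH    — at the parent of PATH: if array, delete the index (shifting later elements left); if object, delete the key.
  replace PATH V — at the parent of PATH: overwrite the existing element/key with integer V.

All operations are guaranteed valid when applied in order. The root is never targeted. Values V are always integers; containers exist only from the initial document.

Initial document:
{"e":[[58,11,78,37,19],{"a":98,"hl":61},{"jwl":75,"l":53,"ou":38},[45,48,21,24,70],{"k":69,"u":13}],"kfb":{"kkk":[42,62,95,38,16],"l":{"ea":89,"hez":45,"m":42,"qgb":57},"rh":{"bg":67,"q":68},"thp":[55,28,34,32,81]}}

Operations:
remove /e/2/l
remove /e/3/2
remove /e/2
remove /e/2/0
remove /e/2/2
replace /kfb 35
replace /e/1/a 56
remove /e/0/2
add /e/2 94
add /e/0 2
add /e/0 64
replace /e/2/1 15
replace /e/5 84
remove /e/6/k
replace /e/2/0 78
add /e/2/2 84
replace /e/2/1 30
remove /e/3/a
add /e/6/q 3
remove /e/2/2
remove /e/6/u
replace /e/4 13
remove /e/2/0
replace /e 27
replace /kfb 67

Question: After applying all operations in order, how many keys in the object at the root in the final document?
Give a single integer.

After op 1 (remove /e/2/l): {"e":[[58,11,78,37,19],{"a":98,"hl":61},{"jwl":75,"ou":38},[45,48,21,24,70],{"k":69,"u":13}],"kfb":{"kkk":[42,62,95,38,16],"l":{"ea":89,"hez":45,"m":42,"qgb":57},"rh":{"bg":67,"q":68},"thp":[55,28,34,32,81]}}
After op 2 (remove /e/3/2): {"e":[[58,11,78,37,19],{"a":98,"hl":61},{"jwl":75,"ou":38},[45,48,24,70],{"k":69,"u":13}],"kfb":{"kkk":[42,62,95,38,16],"l":{"ea":89,"hez":45,"m":42,"qgb":57},"rh":{"bg":67,"q":68},"thp":[55,28,34,32,81]}}
After op 3 (remove /e/2): {"e":[[58,11,78,37,19],{"a":98,"hl":61},[45,48,24,70],{"k":69,"u":13}],"kfb":{"kkk":[42,62,95,38,16],"l":{"ea":89,"hez":45,"m":42,"qgb":57},"rh":{"bg":67,"q":68},"thp":[55,28,34,32,81]}}
After op 4 (remove /e/2/0): {"e":[[58,11,78,37,19],{"a":98,"hl":61},[48,24,70],{"k":69,"u":13}],"kfb":{"kkk":[42,62,95,38,16],"l":{"ea":89,"hez":45,"m":42,"qgb":57},"rh":{"bg":67,"q":68},"thp":[55,28,34,32,81]}}
After op 5 (remove /e/2/2): {"e":[[58,11,78,37,19],{"a":98,"hl":61},[48,24],{"k":69,"u":13}],"kfb":{"kkk":[42,62,95,38,16],"l":{"ea":89,"hez":45,"m":42,"qgb":57},"rh":{"bg":67,"q":68},"thp":[55,28,34,32,81]}}
After op 6 (replace /kfb 35): {"e":[[58,11,78,37,19],{"a":98,"hl":61},[48,24],{"k":69,"u":13}],"kfb":35}
After op 7 (replace /e/1/a 56): {"e":[[58,11,78,37,19],{"a":56,"hl":61},[48,24],{"k":69,"u":13}],"kfb":35}
After op 8 (remove /e/0/2): {"e":[[58,11,37,19],{"a":56,"hl":61},[48,24],{"k":69,"u":13}],"kfb":35}
After op 9 (add /e/2 94): {"e":[[58,11,37,19],{"a":56,"hl":61},94,[48,24],{"k":69,"u":13}],"kfb":35}
After op 10 (add /e/0 2): {"e":[2,[58,11,37,19],{"a":56,"hl":61},94,[48,24],{"k":69,"u":13}],"kfb":35}
After op 11 (add /e/0 64): {"e":[64,2,[58,11,37,19],{"a":56,"hl":61},94,[48,24],{"k":69,"u":13}],"kfb":35}
After op 12 (replace /e/2/1 15): {"e":[64,2,[58,15,37,19],{"a":56,"hl":61},94,[48,24],{"k":69,"u":13}],"kfb":35}
After op 13 (replace /e/5 84): {"e":[64,2,[58,15,37,19],{"a":56,"hl":61},94,84,{"k":69,"u":13}],"kfb":35}
After op 14 (remove /e/6/k): {"e":[64,2,[58,15,37,19],{"a":56,"hl":61},94,84,{"u":13}],"kfb":35}
After op 15 (replace /e/2/0 78): {"e":[64,2,[78,15,37,19],{"a":56,"hl":61},94,84,{"u":13}],"kfb":35}
After op 16 (add /e/2/2 84): {"e":[64,2,[78,15,84,37,19],{"a":56,"hl":61},94,84,{"u":13}],"kfb":35}
After op 17 (replace /e/2/1 30): {"e":[64,2,[78,30,84,37,19],{"a":56,"hl":61},94,84,{"u":13}],"kfb":35}
After op 18 (remove /e/3/a): {"e":[64,2,[78,30,84,37,19],{"hl":61},94,84,{"u":13}],"kfb":35}
After op 19 (add /e/6/q 3): {"e":[64,2,[78,30,84,37,19],{"hl":61},94,84,{"q":3,"u":13}],"kfb":35}
After op 20 (remove /e/2/2): {"e":[64,2,[78,30,37,19],{"hl":61},94,84,{"q":3,"u":13}],"kfb":35}
After op 21 (remove /e/6/u): {"e":[64,2,[78,30,37,19],{"hl":61},94,84,{"q":3}],"kfb":35}
After op 22 (replace /e/4 13): {"e":[64,2,[78,30,37,19],{"hl":61},13,84,{"q":3}],"kfb":35}
After op 23 (remove /e/2/0): {"e":[64,2,[30,37,19],{"hl":61},13,84,{"q":3}],"kfb":35}
After op 24 (replace /e 27): {"e":27,"kfb":35}
After op 25 (replace /kfb 67): {"e":27,"kfb":67}
Size at the root: 2

Answer: 2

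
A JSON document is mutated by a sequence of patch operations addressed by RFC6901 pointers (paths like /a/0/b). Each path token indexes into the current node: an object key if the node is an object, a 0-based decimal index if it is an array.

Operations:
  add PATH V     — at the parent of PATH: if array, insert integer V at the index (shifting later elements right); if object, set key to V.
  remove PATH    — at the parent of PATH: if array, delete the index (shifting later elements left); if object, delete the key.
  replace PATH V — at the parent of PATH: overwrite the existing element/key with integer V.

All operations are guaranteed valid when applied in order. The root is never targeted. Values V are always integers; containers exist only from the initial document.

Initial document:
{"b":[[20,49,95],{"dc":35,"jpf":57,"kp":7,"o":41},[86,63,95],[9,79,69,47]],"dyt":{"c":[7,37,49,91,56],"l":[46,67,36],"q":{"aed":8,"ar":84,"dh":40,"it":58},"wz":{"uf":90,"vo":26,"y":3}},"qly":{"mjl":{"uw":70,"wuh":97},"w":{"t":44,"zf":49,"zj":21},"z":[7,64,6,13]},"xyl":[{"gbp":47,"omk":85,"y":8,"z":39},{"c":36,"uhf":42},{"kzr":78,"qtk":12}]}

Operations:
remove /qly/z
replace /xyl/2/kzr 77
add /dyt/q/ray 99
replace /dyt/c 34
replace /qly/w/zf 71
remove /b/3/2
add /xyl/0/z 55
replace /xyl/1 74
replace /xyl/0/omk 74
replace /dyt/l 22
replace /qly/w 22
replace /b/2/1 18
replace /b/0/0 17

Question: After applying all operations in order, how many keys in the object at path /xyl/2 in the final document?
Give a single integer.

Answer: 2

Derivation:
After op 1 (remove /qly/z): {"b":[[20,49,95],{"dc":35,"jpf":57,"kp":7,"o":41},[86,63,95],[9,79,69,47]],"dyt":{"c":[7,37,49,91,56],"l":[46,67,36],"q":{"aed":8,"ar":84,"dh":40,"it":58},"wz":{"uf":90,"vo":26,"y":3}},"qly":{"mjl":{"uw":70,"wuh":97},"w":{"t":44,"zf":49,"zj":21}},"xyl":[{"gbp":47,"omk":85,"y":8,"z":39},{"c":36,"uhf":42},{"kzr":78,"qtk":12}]}
After op 2 (replace /xyl/2/kzr 77): {"b":[[20,49,95],{"dc":35,"jpf":57,"kp":7,"o":41},[86,63,95],[9,79,69,47]],"dyt":{"c":[7,37,49,91,56],"l":[46,67,36],"q":{"aed":8,"ar":84,"dh":40,"it":58},"wz":{"uf":90,"vo":26,"y":3}},"qly":{"mjl":{"uw":70,"wuh":97},"w":{"t":44,"zf":49,"zj":21}},"xyl":[{"gbp":47,"omk":85,"y":8,"z":39},{"c":36,"uhf":42},{"kzr":77,"qtk":12}]}
After op 3 (add /dyt/q/ray 99): {"b":[[20,49,95],{"dc":35,"jpf":57,"kp":7,"o":41},[86,63,95],[9,79,69,47]],"dyt":{"c":[7,37,49,91,56],"l":[46,67,36],"q":{"aed":8,"ar":84,"dh":40,"it":58,"ray":99},"wz":{"uf":90,"vo":26,"y":3}},"qly":{"mjl":{"uw":70,"wuh":97},"w":{"t":44,"zf":49,"zj":21}},"xyl":[{"gbp":47,"omk":85,"y":8,"z":39},{"c":36,"uhf":42},{"kzr":77,"qtk":12}]}
After op 4 (replace /dyt/c 34): {"b":[[20,49,95],{"dc":35,"jpf":57,"kp":7,"o":41},[86,63,95],[9,79,69,47]],"dyt":{"c":34,"l":[46,67,36],"q":{"aed":8,"ar":84,"dh":40,"it":58,"ray":99},"wz":{"uf":90,"vo":26,"y":3}},"qly":{"mjl":{"uw":70,"wuh":97},"w":{"t":44,"zf":49,"zj":21}},"xyl":[{"gbp":47,"omk":85,"y":8,"z":39},{"c":36,"uhf":42},{"kzr":77,"qtk":12}]}
After op 5 (replace /qly/w/zf 71): {"b":[[20,49,95],{"dc":35,"jpf":57,"kp":7,"o":41},[86,63,95],[9,79,69,47]],"dyt":{"c":34,"l":[46,67,36],"q":{"aed":8,"ar":84,"dh":40,"it":58,"ray":99},"wz":{"uf":90,"vo":26,"y":3}},"qly":{"mjl":{"uw":70,"wuh":97},"w":{"t":44,"zf":71,"zj":21}},"xyl":[{"gbp":47,"omk":85,"y":8,"z":39},{"c":36,"uhf":42},{"kzr":77,"qtk":12}]}
After op 6 (remove /b/3/2): {"b":[[20,49,95],{"dc":35,"jpf":57,"kp":7,"o":41},[86,63,95],[9,79,47]],"dyt":{"c":34,"l":[46,67,36],"q":{"aed":8,"ar":84,"dh":40,"it":58,"ray":99},"wz":{"uf":90,"vo":26,"y":3}},"qly":{"mjl":{"uw":70,"wuh":97},"w":{"t":44,"zf":71,"zj":21}},"xyl":[{"gbp":47,"omk":85,"y":8,"z":39},{"c":36,"uhf":42},{"kzr":77,"qtk":12}]}
After op 7 (add /xyl/0/z 55): {"b":[[20,49,95],{"dc":35,"jpf":57,"kp":7,"o":41},[86,63,95],[9,79,47]],"dyt":{"c":34,"l":[46,67,36],"q":{"aed":8,"ar":84,"dh":40,"it":58,"ray":99},"wz":{"uf":90,"vo":26,"y":3}},"qly":{"mjl":{"uw":70,"wuh":97},"w":{"t":44,"zf":71,"zj":21}},"xyl":[{"gbp":47,"omk":85,"y":8,"z":55},{"c":36,"uhf":42},{"kzr":77,"qtk":12}]}
After op 8 (replace /xyl/1 74): {"b":[[20,49,95],{"dc":35,"jpf":57,"kp":7,"o":41},[86,63,95],[9,79,47]],"dyt":{"c":34,"l":[46,67,36],"q":{"aed":8,"ar":84,"dh":40,"it":58,"ray":99},"wz":{"uf":90,"vo":26,"y":3}},"qly":{"mjl":{"uw":70,"wuh":97},"w":{"t":44,"zf":71,"zj":21}},"xyl":[{"gbp":47,"omk":85,"y":8,"z":55},74,{"kzr":77,"qtk":12}]}
After op 9 (replace /xyl/0/omk 74): {"b":[[20,49,95],{"dc":35,"jpf":57,"kp":7,"o":41},[86,63,95],[9,79,47]],"dyt":{"c":34,"l":[46,67,36],"q":{"aed":8,"ar":84,"dh":40,"it":58,"ray":99},"wz":{"uf":90,"vo":26,"y":3}},"qly":{"mjl":{"uw":70,"wuh":97},"w":{"t":44,"zf":71,"zj":21}},"xyl":[{"gbp":47,"omk":74,"y":8,"z":55},74,{"kzr":77,"qtk":12}]}
After op 10 (replace /dyt/l 22): {"b":[[20,49,95],{"dc":35,"jpf":57,"kp":7,"o":41},[86,63,95],[9,79,47]],"dyt":{"c":34,"l":22,"q":{"aed":8,"ar":84,"dh":40,"it":58,"ray":99},"wz":{"uf":90,"vo":26,"y":3}},"qly":{"mjl":{"uw":70,"wuh":97},"w":{"t":44,"zf":71,"zj":21}},"xyl":[{"gbp":47,"omk":74,"y":8,"z":55},74,{"kzr":77,"qtk":12}]}
After op 11 (replace /qly/w 22): {"b":[[20,49,95],{"dc":35,"jpf":57,"kp":7,"o":41},[86,63,95],[9,79,47]],"dyt":{"c":34,"l":22,"q":{"aed":8,"ar":84,"dh":40,"it":58,"ray":99},"wz":{"uf":90,"vo":26,"y":3}},"qly":{"mjl":{"uw":70,"wuh":97},"w":22},"xyl":[{"gbp":47,"omk":74,"y":8,"z":55},74,{"kzr":77,"qtk":12}]}
After op 12 (replace /b/2/1 18): {"b":[[20,49,95],{"dc":35,"jpf":57,"kp":7,"o":41},[86,18,95],[9,79,47]],"dyt":{"c":34,"l":22,"q":{"aed":8,"ar":84,"dh":40,"it":58,"ray":99},"wz":{"uf":90,"vo":26,"y":3}},"qly":{"mjl":{"uw":70,"wuh":97},"w":22},"xyl":[{"gbp":47,"omk":74,"y":8,"z":55},74,{"kzr":77,"qtk":12}]}
After op 13 (replace /b/0/0 17): {"b":[[17,49,95],{"dc":35,"jpf":57,"kp":7,"o":41},[86,18,95],[9,79,47]],"dyt":{"c":34,"l":22,"q":{"aed":8,"ar":84,"dh":40,"it":58,"ray":99},"wz":{"uf":90,"vo":26,"y":3}},"qly":{"mjl":{"uw":70,"wuh":97},"w":22},"xyl":[{"gbp":47,"omk":74,"y":8,"z":55},74,{"kzr":77,"qtk":12}]}
Size at path /xyl/2: 2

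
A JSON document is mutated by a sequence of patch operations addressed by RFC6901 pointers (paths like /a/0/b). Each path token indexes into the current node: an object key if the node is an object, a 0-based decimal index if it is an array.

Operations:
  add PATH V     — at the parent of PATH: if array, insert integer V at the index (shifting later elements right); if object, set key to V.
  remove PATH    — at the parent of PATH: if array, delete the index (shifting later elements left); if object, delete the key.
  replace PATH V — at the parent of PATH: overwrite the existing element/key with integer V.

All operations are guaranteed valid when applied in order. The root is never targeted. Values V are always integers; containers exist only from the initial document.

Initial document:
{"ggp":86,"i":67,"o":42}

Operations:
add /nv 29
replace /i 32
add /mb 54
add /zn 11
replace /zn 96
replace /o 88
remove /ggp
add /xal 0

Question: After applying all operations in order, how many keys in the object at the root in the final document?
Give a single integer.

After op 1 (add /nv 29): {"ggp":86,"i":67,"nv":29,"o":42}
After op 2 (replace /i 32): {"ggp":86,"i":32,"nv":29,"o":42}
After op 3 (add /mb 54): {"ggp":86,"i":32,"mb":54,"nv":29,"o":42}
After op 4 (add /zn 11): {"ggp":86,"i":32,"mb":54,"nv":29,"o":42,"zn":11}
After op 5 (replace /zn 96): {"ggp":86,"i":32,"mb":54,"nv":29,"o":42,"zn":96}
After op 6 (replace /o 88): {"ggp":86,"i":32,"mb":54,"nv":29,"o":88,"zn":96}
After op 7 (remove /ggp): {"i":32,"mb":54,"nv":29,"o":88,"zn":96}
After op 8 (add /xal 0): {"i":32,"mb":54,"nv":29,"o":88,"xal":0,"zn":96}
Size at the root: 6

Answer: 6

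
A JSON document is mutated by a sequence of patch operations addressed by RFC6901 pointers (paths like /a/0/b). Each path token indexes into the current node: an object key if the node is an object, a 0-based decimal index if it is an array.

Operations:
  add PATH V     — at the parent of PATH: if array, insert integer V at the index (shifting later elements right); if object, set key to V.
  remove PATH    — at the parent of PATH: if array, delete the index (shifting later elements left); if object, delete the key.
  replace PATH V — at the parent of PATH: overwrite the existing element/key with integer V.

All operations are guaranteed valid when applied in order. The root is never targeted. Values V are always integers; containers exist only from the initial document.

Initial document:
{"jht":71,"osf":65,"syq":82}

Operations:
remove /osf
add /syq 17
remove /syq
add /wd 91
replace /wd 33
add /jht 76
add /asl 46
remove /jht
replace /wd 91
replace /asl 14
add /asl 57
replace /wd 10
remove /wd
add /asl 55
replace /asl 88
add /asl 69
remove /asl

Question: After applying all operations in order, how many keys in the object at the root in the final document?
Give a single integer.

After op 1 (remove /osf): {"jht":71,"syq":82}
After op 2 (add /syq 17): {"jht":71,"syq":17}
After op 3 (remove /syq): {"jht":71}
After op 4 (add /wd 91): {"jht":71,"wd":91}
After op 5 (replace /wd 33): {"jht":71,"wd":33}
After op 6 (add /jht 76): {"jht":76,"wd":33}
After op 7 (add /asl 46): {"asl":46,"jht":76,"wd":33}
After op 8 (remove /jht): {"asl":46,"wd":33}
After op 9 (replace /wd 91): {"asl":46,"wd":91}
After op 10 (replace /asl 14): {"asl":14,"wd":91}
After op 11 (add /asl 57): {"asl":57,"wd":91}
After op 12 (replace /wd 10): {"asl":57,"wd":10}
After op 13 (remove /wd): {"asl":57}
After op 14 (add /asl 55): {"asl":55}
After op 15 (replace /asl 88): {"asl":88}
After op 16 (add /asl 69): {"asl":69}
After op 17 (remove /asl): {}
Size at the root: 0

Answer: 0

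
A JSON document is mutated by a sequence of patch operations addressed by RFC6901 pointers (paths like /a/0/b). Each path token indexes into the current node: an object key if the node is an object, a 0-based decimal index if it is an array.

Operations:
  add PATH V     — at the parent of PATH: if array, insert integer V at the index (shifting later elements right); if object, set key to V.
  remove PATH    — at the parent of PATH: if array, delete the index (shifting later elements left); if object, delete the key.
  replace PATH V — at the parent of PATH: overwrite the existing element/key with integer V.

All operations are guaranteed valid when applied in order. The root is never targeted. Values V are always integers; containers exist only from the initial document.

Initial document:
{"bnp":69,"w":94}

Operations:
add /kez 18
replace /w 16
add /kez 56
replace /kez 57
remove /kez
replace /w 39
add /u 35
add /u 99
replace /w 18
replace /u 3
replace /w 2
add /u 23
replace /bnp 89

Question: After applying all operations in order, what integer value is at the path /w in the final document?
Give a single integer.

After op 1 (add /kez 18): {"bnp":69,"kez":18,"w":94}
After op 2 (replace /w 16): {"bnp":69,"kez":18,"w":16}
After op 3 (add /kez 56): {"bnp":69,"kez":56,"w":16}
After op 4 (replace /kez 57): {"bnp":69,"kez":57,"w":16}
After op 5 (remove /kez): {"bnp":69,"w":16}
After op 6 (replace /w 39): {"bnp":69,"w":39}
After op 7 (add /u 35): {"bnp":69,"u":35,"w":39}
After op 8 (add /u 99): {"bnp":69,"u":99,"w":39}
After op 9 (replace /w 18): {"bnp":69,"u":99,"w":18}
After op 10 (replace /u 3): {"bnp":69,"u":3,"w":18}
After op 11 (replace /w 2): {"bnp":69,"u":3,"w":2}
After op 12 (add /u 23): {"bnp":69,"u":23,"w":2}
After op 13 (replace /bnp 89): {"bnp":89,"u":23,"w":2}
Value at /w: 2

Answer: 2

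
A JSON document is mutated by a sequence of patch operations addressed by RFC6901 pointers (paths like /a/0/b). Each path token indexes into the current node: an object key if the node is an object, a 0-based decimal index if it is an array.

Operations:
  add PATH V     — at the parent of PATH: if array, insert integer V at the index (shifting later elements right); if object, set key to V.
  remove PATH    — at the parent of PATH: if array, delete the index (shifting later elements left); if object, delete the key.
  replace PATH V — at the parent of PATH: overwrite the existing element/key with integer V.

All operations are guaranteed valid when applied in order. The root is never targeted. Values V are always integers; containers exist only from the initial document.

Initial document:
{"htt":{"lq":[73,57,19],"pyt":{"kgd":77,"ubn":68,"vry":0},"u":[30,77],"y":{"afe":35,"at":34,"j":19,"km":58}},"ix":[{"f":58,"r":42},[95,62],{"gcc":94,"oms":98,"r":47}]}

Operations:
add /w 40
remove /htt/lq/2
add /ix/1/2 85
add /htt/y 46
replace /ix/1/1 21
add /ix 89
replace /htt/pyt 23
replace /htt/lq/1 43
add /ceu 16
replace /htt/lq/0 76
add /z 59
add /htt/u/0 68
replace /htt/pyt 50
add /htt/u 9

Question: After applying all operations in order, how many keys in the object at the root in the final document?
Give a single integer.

After op 1 (add /w 40): {"htt":{"lq":[73,57,19],"pyt":{"kgd":77,"ubn":68,"vry":0},"u":[30,77],"y":{"afe":35,"at":34,"j":19,"km":58}},"ix":[{"f":58,"r":42},[95,62],{"gcc":94,"oms":98,"r":47}],"w":40}
After op 2 (remove /htt/lq/2): {"htt":{"lq":[73,57],"pyt":{"kgd":77,"ubn":68,"vry":0},"u":[30,77],"y":{"afe":35,"at":34,"j":19,"km":58}},"ix":[{"f":58,"r":42},[95,62],{"gcc":94,"oms":98,"r":47}],"w":40}
After op 3 (add /ix/1/2 85): {"htt":{"lq":[73,57],"pyt":{"kgd":77,"ubn":68,"vry":0},"u":[30,77],"y":{"afe":35,"at":34,"j":19,"km":58}},"ix":[{"f":58,"r":42},[95,62,85],{"gcc":94,"oms":98,"r":47}],"w":40}
After op 4 (add /htt/y 46): {"htt":{"lq":[73,57],"pyt":{"kgd":77,"ubn":68,"vry":0},"u":[30,77],"y":46},"ix":[{"f":58,"r":42},[95,62,85],{"gcc":94,"oms":98,"r":47}],"w":40}
After op 5 (replace /ix/1/1 21): {"htt":{"lq":[73,57],"pyt":{"kgd":77,"ubn":68,"vry":0},"u":[30,77],"y":46},"ix":[{"f":58,"r":42},[95,21,85],{"gcc":94,"oms":98,"r":47}],"w":40}
After op 6 (add /ix 89): {"htt":{"lq":[73,57],"pyt":{"kgd":77,"ubn":68,"vry":0},"u":[30,77],"y":46},"ix":89,"w":40}
After op 7 (replace /htt/pyt 23): {"htt":{"lq":[73,57],"pyt":23,"u":[30,77],"y":46},"ix":89,"w":40}
After op 8 (replace /htt/lq/1 43): {"htt":{"lq":[73,43],"pyt":23,"u":[30,77],"y":46},"ix":89,"w":40}
After op 9 (add /ceu 16): {"ceu":16,"htt":{"lq":[73,43],"pyt":23,"u":[30,77],"y":46},"ix":89,"w":40}
After op 10 (replace /htt/lq/0 76): {"ceu":16,"htt":{"lq":[76,43],"pyt":23,"u":[30,77],"y":46},"ix":89,"w":40}
After op 11 (add /z 59): {"ceu":16,"htt":{"lq":[76,43],"pyt":23,"u":[30,77],"y":46},"ix":89,"w":40,"z":59}
After op 12 (add /htt/u/0 68): {"ceu":16,"htt":{"lq":[76,43],"pyt":23,"u":[68,30,77],"y":46},"ix":89,"w":40,"z":59}
After op 13 (replace /htt/pyt 50): {"ceu":16,"htt":{"lq":[76,43],"pyt":50,"u":[68,30,77],"y":46},"ix":89,"w":40,"z":59}
After op 14 (add /htt/u 9): {"ceu":16,"htt":{"lq":[76,43],"pyt":50,"u":9,"y":46},"ix":89,"w":40,"z":59}
Size at the root: 5

Answer: 5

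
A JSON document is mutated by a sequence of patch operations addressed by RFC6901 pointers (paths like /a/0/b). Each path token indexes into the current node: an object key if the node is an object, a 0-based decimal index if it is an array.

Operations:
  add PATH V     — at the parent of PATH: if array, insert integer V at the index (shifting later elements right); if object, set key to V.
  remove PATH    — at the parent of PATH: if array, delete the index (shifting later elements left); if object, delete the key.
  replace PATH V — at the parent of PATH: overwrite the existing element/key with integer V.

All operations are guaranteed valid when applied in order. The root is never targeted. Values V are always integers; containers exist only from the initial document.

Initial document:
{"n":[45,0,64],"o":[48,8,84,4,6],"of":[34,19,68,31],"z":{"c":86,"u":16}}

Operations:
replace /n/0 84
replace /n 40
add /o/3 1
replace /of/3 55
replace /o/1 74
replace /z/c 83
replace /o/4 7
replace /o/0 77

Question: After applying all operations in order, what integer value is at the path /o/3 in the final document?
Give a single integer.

After op 1 (replace /n/0 84): {"n":[84,0,64],"o":[48,8,84,4,6],"of":[34,19,68,31],"z":{"c":86,"u":16}}
After op 2 (replace /n 40): {"n":40,"o":[48,8,84,4,6],"of":[34,19,68,31],"z":{"c":86,"u":16}}
After op 3 (add /o/3 1): {"n":40,"o":[48,8,84,1,4,6],"of":[34,19,68,31],"z":{"c":86,"u":16}}
After op 4 (replace /of/3 55): {"n":40,"o":[48,8,84,1,4,6],"of":[34,19,68,55],"z":{"c":86,"u":16}}
After op 5 (replace /o/1 74): {"n":40,"o":[48,74,84,1,4,6],"of":[34,19,68,55],"z":{"c":86,"u":16}}
After op 6 (replace /z/c 83): {"n":40,"o":[48,74,84,1,4,6],"of":[34,19,68,55],"z":{"c":83,"u":16}}
After op 7 (replace /o/4 7): {"n":40,"o":[48,74,84,1,7,6],"of":[34,19,68,55],"z":{"c":83,"u":16}}
After op 8 (replace /o/0 77): {"n":40,"o":[77,74,84,1,7,6],"of":[34,19,68,55],"z":{"c":83,"u":16}}
Value at /o/3: 1

Answer: 1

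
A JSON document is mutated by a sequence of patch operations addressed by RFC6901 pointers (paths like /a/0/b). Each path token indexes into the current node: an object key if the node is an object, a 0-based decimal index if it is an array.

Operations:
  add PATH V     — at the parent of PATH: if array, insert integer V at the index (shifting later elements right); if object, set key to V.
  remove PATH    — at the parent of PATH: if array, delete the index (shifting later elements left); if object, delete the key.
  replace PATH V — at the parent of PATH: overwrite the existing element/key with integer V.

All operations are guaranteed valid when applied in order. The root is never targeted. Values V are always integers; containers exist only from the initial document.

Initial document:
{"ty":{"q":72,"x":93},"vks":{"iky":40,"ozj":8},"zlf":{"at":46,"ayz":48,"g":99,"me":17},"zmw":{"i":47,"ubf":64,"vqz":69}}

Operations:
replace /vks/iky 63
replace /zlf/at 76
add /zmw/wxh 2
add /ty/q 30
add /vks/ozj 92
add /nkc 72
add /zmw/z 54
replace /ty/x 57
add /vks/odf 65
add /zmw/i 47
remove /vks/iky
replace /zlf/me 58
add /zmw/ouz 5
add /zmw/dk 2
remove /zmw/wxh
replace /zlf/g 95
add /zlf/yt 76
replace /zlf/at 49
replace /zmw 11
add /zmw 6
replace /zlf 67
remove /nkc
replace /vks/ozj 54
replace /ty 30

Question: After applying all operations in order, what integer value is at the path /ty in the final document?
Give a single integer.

After op 1 (replace /vks/iky 63): {"ty":{"q":72,"x":93},"vks":{"iky":63,"ozj":8},"zlf":{"at":46,"ayz":48,"g":99,"me":17},"zmw":{"i":47,"ubf":64,"vqz":69}}
After op 2 (replace /zlf/at 76): {"ty":{"q":72,"x":93},"vks":{"iky":63,"ozj":8},"zlf":{"at":76,"ayz":48,"g":99,"me":17},"zmw":{"i":47,"ubf":64,"vqz":69}}
After op 3 (add /zmw/wxh 2): {"ty":{"q":72,"x":93},"vks":{"iky":63,"ozj":8},"zlf":{"at":76,"ayz":48,"g":99,"me":17},"zmw":{"i":47,"ubf":64,"vqz":69,"wxh":2}}
After op 4 (add /ty/q 30): {"ty":{"q":30,"x":93},"vks":{"iky":63,"ozj":8},"zlf":{"at":76,"ayz":48,"g":99,"me":17},"zmw":{"i":47,"ubf":64,"vqz":69,"wxh":2}}
After op 5 (add /vks/ozj 92): {"ty":{"q":30,"x":93},"vks":{"iky":63,"ozj":92},"zlf":{"at":76,"ayz":48,"g":99,"me":17},"zmw":{"i":47,"ubf":64,"vqz":69,"wxh":2}}
After op 6 (add /nkc 72): {"nkc":72,"ty":{"q":30,"x":93},"vks":{"iky":63,"ozj":92},"zlf":{"at":76,"ayz":48,"g":99,"me":17},"zmw":{"i":47,"ubf":64,"vqz":69,"wxh":2}}
After op 7 (add /zmw/z 54): {"nkc":72,"ty":{"q":30,"x":93},"vks":{"iky":63,"ozj":92},"zlf":{"at":76,"ayz":48,"g":99,"me":17},"zmw":{"i":47,"ubf":64,"vqz":69,"wxh":2,"z":54}}
After op 8 (replace /ty/x 57): {"nkc":72,"ty":{"q":30,"x":57},"vks":{"iky":63,"ozj":92},"zlf":{"at":76,"ayz":48,"g":99,"me":17},"zmw":{"i":47,"ubf":64,"vqz":69,"wxh":2,"z":54}}
After op 9 (add /vks/odf 65): {"nkc":72,"ty":{"q":30,"x":57},"vks":{"iky":63,"odf":65,"ozj":92},"zlf":{"at":76,"ayz":48,"g":99,"me":17},"zmw":{"i":47,"ubf":64,"vqz":69,"wxh":2,"z":54}}
After op 10 (add /zmw/i 47): {"nkc":72,"ty":{"q":30,"x":57},"vks":{"iky":63,"odf":65,"ozj":92},"zlf":{"at":76,"ayz":48,"g":99,"me":17},"zmw":{"i":47,"ubf":64,"vqz":69,"wxh":2,"z":54}}
After op 11 (remove /vks/iky): {"nkc":72,"ty":{"q":30,"x":57},"vks":{"odf":65,"ozj":92},"zlf":{"at":76,"ayz":48,"g":99,"me":17},"zmw":{"i":47,"ubf":64,"vqz":69,"wxh":2,"z":54}}
After op 12 (replace /zlf/me 58): {"nkc":72,"ty":{"q":30,"x":57},"vks":{"odf":65,"ozj":92},"zlf":{"at":76,"ayz":48,"g":99,"me":58},"zmw":{"i":47,"ubf":64,"vqz":69,"wxh":2,"z":54}}
After op 13 (add /zmw/ouz 5): {"nkc":72,"ty":{"q":30,"x":57},"vks":{"odf":65,"ozj":92},"zlf":{"at":76,"ayz":48,"g":99,"me":58},"zmw":{"i":47,"ouz":5,"ubf":64,"vqz":69,"wxh":2,"z":54}}
After op 14 (add /zmw/dk 2): {"nkc":72,"ty":{"q":30,"x":57},"vks":{"odf":65,"ozj":92},"zlf":{"at":76,"ayz":48,"g":99,"me":58},"zmw":{"dk":2,"i":47,"ouz":5,"ubf":64,"vqz":69,"wxh":2,"z":54}}
After op 15 (remove /zmw/wxh): {"nkc":72,"ty":{"q":30,"x":57},"vks":{"odf":65,"ozj":92},"zlf":{"at":76,"ayz":48,"g":99,"me":58},"zmw":{"dk":2,"i":47,"ouz":5,"ubf":64,"vqz":69,"z":54}}
After op 16 (replace /zlf/g 95): {"nkc":72,"ty":{"q":30,"x":57},"vks":{"odf":65,"ozj":92},"zlf":{"at":76,"ayz":48,"g":95,"me":58},"zmw":{"dk":2,"i":47,"ouz":5,"ubf":64,"vqz":69,"z":54}}
After op 17 (add /zlf/yt 76): {"nkc":72,"ty":{"q":30,"x":57},"vks":{"odf":65,"ozj":92},"zlf":{"at":76,"ayz":48,"g":95,"me":58,"yt":76},"zmw":{"dk":2,"i":47,"ouz":5,"ubf":64,"vqz":69,"z":54}}
After op 18 (replace /zlf/at 49): {"nkc":72,"ty":{"q":30,"x":57},"vks":{"odf":65,"ozj":92},"zlf":{"at":49,"ayz":48,"g":95,"me":58,"yt":76},"zmw":{"dk":2,"i":47,"ouz":5,"ubf":64,"vqz":69,"z":54}}
After op 19 (replace /zmw 11): {"nkc":72,"ty":{"q":30,"x":57},"vks":{"odf":65,"ozj":92},"zlf":{"at":49,"ayz":48,"g":95,"me":58,"yt":76},"zmw":11}
After op 20 (add /zmw 6): {"nkc":72,"ty":{"q":30,"x":57},"vks":{"odf":65,"ozj":92},"zlf":{"at":49,"ayz":48,"g":95,"me":58,"yt":76},"zmw":6}
After op 21 (replace /zlf 67): {"nkc":72,"ty":{"q":30,"x":57},"vks":{"odf":65,"ozj":92},"zlf":67,"zmw":6}
After op 22 (remove /nkc): {"ty":{"q":30,"x":57},"vks":{"odf":65,"ozj":92},"zlf":67,"zmw":6}
After op 23 (replace /vks/ozj 54): {"ty":{"q":30,"x":57},"vks":{"odf":65,"ozj":54},"zlf":67,"zmw":6}
After op 24 (replace /ty 30): {"ty":30,"vks":{"odf":65,"ozj":54},"zlf":67,"zmw":6}
Value at /ty: 30

Answer: 30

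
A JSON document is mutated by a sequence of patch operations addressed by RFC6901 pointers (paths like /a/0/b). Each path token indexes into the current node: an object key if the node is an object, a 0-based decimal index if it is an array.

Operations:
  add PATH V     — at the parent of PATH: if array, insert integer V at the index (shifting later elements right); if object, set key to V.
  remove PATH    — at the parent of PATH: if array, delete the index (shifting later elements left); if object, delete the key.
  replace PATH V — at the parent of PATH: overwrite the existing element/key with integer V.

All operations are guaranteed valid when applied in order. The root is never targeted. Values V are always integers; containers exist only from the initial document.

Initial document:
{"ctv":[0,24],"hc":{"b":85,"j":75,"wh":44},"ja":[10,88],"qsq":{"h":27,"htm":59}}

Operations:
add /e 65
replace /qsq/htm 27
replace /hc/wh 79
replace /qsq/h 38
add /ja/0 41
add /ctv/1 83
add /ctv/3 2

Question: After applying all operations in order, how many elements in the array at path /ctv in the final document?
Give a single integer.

Answer: 4

Derivation:
After op 1 (add /e 65): {"ctv":[0,24],"e":65,"hc":{"b":85,"j":75,"wh":44},"ja":[10,88],"qsq":{"h":27,"htm":59}}
After op 2 (replace /qsq/htm 27): {"ctv":[0,24],"e":65,"hc":{"b":85,"j":75,"wh":44},"ja":[10,88],"qsq":{"h":27,"htm":27}}
After op 3 (replace /hc/wh 79): {"ctv":[0,24],"e":65,"hc":{"b":85,"j":75,"wh":79},"ja":[10,88],"qsq":{"h":27,"htm":27}}
After op 4 (replace /qsq/h 38): {"ctv":[0,24],"e":65,"hc":{"b":85,"j":75,"wh":79},"ja":[10,88],"qsq":{"h":38,"htm":27}}
After op 5 (add /ja/0 41): {"ctv":[0,24],"e":65,"hc":{"b":85,"j":75,"wh":79},"ja":[41,10,88],"qsq":{"h":38,"htm":27}}
After op 6 (add /ctv/1 83): {"ctv":[0,83,24],"e":65,"hc":{"b":85,"j":75,"wh":79},"ja":[41,10,88],"qsq":{"h":38,"htm":27}}
After op 7 (add /ctv/3 2): {"ctv":[0,83,24,2],"e":65,"hc":{"b":85,"j":75,"wh":79},"ja":[41,10,88],"qsq":{"h":38,"htm":27}}
Size at path /ctv: 4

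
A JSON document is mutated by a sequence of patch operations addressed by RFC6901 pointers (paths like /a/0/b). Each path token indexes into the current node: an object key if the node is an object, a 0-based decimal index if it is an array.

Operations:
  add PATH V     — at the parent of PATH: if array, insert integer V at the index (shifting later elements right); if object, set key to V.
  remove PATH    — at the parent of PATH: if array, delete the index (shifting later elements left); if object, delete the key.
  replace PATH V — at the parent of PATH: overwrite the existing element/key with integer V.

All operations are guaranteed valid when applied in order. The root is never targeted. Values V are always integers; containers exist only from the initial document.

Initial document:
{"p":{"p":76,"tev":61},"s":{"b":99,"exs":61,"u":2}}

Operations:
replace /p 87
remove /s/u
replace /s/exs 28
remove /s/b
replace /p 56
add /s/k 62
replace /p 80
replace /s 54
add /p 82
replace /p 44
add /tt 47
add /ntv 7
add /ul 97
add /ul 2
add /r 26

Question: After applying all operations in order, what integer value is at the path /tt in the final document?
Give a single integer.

Answer: 47

Derivation:
After op 1 (replace /p 87): {"p":87,"s":{"b":99,"exs":61,"u":2}}
After op 2 (remove /s/u): {"p":87,"s":{"b":99,"exs":61}}
After op 3 (replace /s/exs 28): {"p":87,"s":{"b":99,"exs":28}}
After op 4 (remove /s/b): {"p":87,"s":{"exs":28}}
After op 5 (replace /p 56): {"p":56,"s":{"exs":28}}
After op 6 (add /s/k 62): {"p":56,"s":{"exs":28,"k":62}}
After op 7 (replace /p 80): {"p":80,"s":{"exs":28,"k":62}}
After op 8 (replace /s 54): {"p":80,"s":54}
After op 9 (add /p 82): {"p":82,"s":54}
After op 10 (replace /p 44): {"p":44,"s":54}
After op 11 (add /tt 47): {"p":44,"s":54,"tt":47}
After op 12 (add /ntv 7): {"ntv":7,"p":44,"s":54,"tt":47}
After op 13 (add /ul 97): {"ntv":7,"p":44,"s":54,"tt":47,"ul":97}
After op 14 (add /ul 2): {"ntv":7,"p":44,"s":54,"tt":47,"ul":2}
After op 15 (add /r 26): {"ntv":7,"p":44,"r":26,"s":54,"tt":47,"ul":2}
Value at /tt: 47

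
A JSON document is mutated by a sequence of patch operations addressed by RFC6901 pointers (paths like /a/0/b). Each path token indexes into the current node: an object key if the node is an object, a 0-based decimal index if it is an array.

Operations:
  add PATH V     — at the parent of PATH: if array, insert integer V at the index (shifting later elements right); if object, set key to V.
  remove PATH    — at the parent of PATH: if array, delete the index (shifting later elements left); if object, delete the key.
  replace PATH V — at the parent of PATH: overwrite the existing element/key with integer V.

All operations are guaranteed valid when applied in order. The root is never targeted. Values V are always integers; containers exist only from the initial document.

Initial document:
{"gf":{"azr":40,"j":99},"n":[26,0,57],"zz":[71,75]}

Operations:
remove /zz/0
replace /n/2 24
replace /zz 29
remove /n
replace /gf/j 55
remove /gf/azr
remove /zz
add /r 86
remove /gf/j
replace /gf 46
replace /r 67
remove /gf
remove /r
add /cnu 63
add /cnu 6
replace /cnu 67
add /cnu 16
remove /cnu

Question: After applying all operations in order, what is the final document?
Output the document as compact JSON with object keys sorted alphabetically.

After op 1 (remove /zz/0): {"gf":{"azr":40,"j":99},"n":[26,0,57],"zz":[75]}
After op 2 (replace /n/2 24): {"gf":{"azr":40,"j":99},"n":[26,0,24],"zz":[75]}
After op 3 (replace /zz 29): {"gf":{"azr":40,"j":99},"n":[26,0,24],"zz":29}
After op 4 (remove /n): {"gf":{"azr":40,"j":99},"zz":29}
After op 5 (replace /gf/j 55): {"gf":{"azr":40,"j":55},"zz":29}
After op 6 (remove /gf/azr): {"gf":{"j":55},"zz":29}
After op 7 (remove /zz): {"gf":{"j":55}}
After op 8 (add /r 86): {"gf":{"j":55},"r":86}
After op 9 (remove /gf/j): {"gf":{},"r":86}
After op 10 (replace /gf 46): {"gf":46,"r":86}
After op 11 (replace /r 67): {"gf":46,"r":67}
After op 12 (remove /gf): {"r":67}
After op 13 (remove /r): {}
After op 14 (add /cnu 63): {"cnu":63}
After op 15 (add /cnu 6): {"cnu":6}
After op 16 (replace /cnu 67): {"cnu":67}
After op 17 (add /cnu 16): {"cnu":16}
After op 18 (remove /cnu): {}

Answer: {}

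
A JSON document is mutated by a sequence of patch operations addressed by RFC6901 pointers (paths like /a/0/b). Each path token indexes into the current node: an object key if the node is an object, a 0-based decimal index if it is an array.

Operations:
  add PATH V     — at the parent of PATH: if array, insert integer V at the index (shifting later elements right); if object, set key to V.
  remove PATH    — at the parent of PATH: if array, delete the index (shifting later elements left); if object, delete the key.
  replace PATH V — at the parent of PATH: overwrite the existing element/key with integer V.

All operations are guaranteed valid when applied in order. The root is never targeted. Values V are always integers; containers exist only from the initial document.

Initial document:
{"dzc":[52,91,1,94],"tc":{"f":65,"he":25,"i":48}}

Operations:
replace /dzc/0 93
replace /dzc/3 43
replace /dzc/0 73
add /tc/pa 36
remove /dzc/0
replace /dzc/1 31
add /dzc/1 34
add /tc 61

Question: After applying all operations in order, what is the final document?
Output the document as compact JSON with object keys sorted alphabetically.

Answer: {"dzc":[91,34,31,43],"tc":61}

Derivation:
After op 1 (replace /dzc/0 93): {"dzc":[93,91,1,94],"tc":{"f":65,"he":25,"i":48}}
After op 2 (replace /dzc/3 43): {"dzc":[93,91,1,43],"tc":{"f":65,"he":25,"i":48}}
After op 3 (replace /dzc/0 73): {"dzc":[73,91,1,43],"tc":{"f":65,"he":25,"i":48}}
After op 4 (add /tc/pa 36): {"dzc":[73,91,1,43],"tc":{"f":65,"he":25,"i":48,"pa":36}}
After op 5 (remove /dzc/0): {"dzc":[91,1,43],"tc":{"f":65,"he":25,"i":48,"pa":36}}
After op 6 (replace /dzc/1 31): {"dzc":[91,31,43],"tc":{"f":65,"he":25,"i":48,"pa":36}}
After op 7 (add /dzc/1 34): {"dzc":[91,34,31,43],"tc":{"f":65,"he":25,"i":48,"pa":36}}
After op 8 (add /tc 61): {"dzc":[91,34,31,43],"tc":61}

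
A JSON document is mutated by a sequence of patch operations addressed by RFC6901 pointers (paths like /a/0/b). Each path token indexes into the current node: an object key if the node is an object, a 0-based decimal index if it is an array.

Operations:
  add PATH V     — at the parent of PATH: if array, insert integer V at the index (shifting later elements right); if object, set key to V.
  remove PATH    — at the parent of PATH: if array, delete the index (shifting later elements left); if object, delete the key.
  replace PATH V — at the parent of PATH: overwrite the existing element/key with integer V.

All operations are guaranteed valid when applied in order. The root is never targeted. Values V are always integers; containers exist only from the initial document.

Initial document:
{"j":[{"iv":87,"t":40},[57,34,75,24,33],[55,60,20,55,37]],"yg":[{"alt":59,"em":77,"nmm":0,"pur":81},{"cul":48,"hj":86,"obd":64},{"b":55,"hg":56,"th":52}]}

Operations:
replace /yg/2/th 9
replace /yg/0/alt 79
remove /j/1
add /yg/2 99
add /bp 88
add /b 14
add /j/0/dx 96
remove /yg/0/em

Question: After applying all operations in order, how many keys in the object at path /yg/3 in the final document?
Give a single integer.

After op 1 (replace /yg/2/th 9): {"j":[{"iv":87,"t":40},[57,34,75,24,33],[55,60,20,55,37]],"yg":[{"alt":59,"em":77,"nmm":0,"pur":81},{"cul":48,"hj":86,"obd":64},{"b":55,"hg":56,"th":9}]}
After op 2 (replace /yg/0/alt 79): {"j":[{"iv":87,"t":40},[57,34,75,24,33],[55,60,20,55,37]],"yg":[{"alt":79,"em":77,"nmm":0,"pur":81},{"cul":48,"hj":86,"obd":64},{"b":55,"hg":56,"th":9}]}
After op 3 (remove /j/1): {"j":[{"iv":87,"t":40},[55,60,20,55,37]],"yg":[{"alt":79,"em":77,"nmm":0,"pur":81},{"cul":48,"hj":86,"obd":64},{"b":55,"hg":56,"th":9}]}
After op 4 (add /yg/2 99): {"j":[{"iv":87,"t":40},[55,60,20,55,37]],"yg":[{"alt":79,"em":77,"nmm":0,"pur":81},{"cul":48,"hj":86,"obd":64},99,{"b":55,"hg":56,"th":9}]}
After op 5 (add /bp 88): {"bp":88,"j":[{"iv":87,"t":40},[55,60,20,55,37]],"yg":[{"alt":79,"em":77,"nmm":0,"pur":81},{"cul":48,"hj":86,"obd":64},99,{"b":55,"hg":56,"th":9}]}
After op 6 (add /b 14): {"b":14,"bp":88,"j":[{"iv":87,"t":40},[55,60,20,55,37]],"yg":[{"alt":79,"em":77,"nmm":0,"pur":81},{"cul":48,"hj":86,"obd":64},99,{"b":55,"hg":56,"th":9}]}
After op 7 (add /j/0/dx 96): {"b":14,"bp":88,"j":[{"dx":96,"iv":87,"t":40},[55,60,20,55,37]],"yg":[{"alt":79,"em":77,"nmm":0,"pur":81},{"cul":48,"hj":86,"obd":64},99,{"b":55,"hg":56,"th":9}]}
After op 8 (remove /yg/0/em): {"b":14,"bp":88,"j":[{"dx":96,"iv":87,"t":40},[55,60,20,55,37]],"yg":[{"alt":79,"nmm":0,"pur":81},{"cul":48,"hj":86,"obd":64},99,{"b":55,"hg":56,"th":9}]}
Size at path /yg/3: 3

Answer: 3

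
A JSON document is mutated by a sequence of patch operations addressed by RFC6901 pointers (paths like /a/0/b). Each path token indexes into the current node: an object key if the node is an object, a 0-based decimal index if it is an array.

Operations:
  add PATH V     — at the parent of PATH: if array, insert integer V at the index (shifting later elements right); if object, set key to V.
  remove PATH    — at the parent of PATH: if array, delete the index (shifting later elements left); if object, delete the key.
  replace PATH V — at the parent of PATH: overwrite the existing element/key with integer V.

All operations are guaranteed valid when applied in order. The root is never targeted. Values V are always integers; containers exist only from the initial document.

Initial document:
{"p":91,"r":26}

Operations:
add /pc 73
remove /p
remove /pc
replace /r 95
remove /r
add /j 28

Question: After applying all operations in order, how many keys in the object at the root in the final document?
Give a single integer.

After op 1 (add /pc 73): {"p":91,"pc":73,"r":26}
After op 2 (remove /p): {"pc":73,"r":26}
After op 3 (remove /pc): {"r":26}
After op 4 (replace /r 95): {"r":95}
After op 5 (remove /r): {}
After op 6 (add /j 28): {"j":28}
Size at the root: 1

Answer: 1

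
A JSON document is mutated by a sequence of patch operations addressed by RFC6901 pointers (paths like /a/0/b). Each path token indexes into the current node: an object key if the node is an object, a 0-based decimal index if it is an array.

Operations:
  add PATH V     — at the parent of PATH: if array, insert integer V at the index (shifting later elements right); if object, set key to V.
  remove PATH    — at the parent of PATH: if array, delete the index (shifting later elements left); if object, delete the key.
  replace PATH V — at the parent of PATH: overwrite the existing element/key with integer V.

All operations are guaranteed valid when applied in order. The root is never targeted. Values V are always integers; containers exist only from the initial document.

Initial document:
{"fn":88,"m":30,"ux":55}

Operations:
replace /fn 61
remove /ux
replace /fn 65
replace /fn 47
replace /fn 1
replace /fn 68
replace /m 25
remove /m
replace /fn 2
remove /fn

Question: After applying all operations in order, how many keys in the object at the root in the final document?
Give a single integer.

Answer: 0

Derivation:
After op 1 (replace /fn 61): {"fn":61,"m":30,"ux":55}
After op 2 (remove /ux): {"fn":61,"m":30}
After op 3 (replace /fn 65): {"fn":65,"m":30}
After op 4 (replace /fn 47): {"fn":47,"m":30}
After op 5 (replace /fn 1): {"fn":1,"m":30}
After op 6 (replace /fn 68): {"fn":68,"m":30}
After op 7 (replace /m 25): {"fn":68,"m":25}
After op 8 (remove /m): {"fn":68}
After op 9 (replace /fn 2): {"fn":2}
After op 10 (remove /fn): {}
Size at the root: 0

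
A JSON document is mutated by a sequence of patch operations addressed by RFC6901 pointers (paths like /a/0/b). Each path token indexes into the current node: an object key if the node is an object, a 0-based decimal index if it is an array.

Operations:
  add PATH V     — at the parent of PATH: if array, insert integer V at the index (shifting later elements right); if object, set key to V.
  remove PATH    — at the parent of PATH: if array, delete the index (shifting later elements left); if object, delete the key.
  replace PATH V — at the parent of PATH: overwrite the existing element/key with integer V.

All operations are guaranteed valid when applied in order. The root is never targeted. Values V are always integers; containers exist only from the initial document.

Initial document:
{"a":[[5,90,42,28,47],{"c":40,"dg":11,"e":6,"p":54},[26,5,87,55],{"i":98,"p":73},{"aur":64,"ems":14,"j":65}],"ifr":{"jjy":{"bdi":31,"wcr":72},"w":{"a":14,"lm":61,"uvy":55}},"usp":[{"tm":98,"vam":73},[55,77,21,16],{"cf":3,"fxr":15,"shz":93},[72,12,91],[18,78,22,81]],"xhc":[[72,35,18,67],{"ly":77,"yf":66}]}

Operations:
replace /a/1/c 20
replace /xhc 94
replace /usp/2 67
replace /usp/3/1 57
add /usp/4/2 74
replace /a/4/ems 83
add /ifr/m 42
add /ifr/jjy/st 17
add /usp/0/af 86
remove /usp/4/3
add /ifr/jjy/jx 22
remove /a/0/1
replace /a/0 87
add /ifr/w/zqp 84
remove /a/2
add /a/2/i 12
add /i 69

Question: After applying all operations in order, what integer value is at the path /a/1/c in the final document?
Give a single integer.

Answer: 20

Derivation:
After op 1 (replace /a/1/c 20): {"a":[[5,90,42,28,47],{"c":20,"dg":11,"e":6,"p":54},[26,5,87,55],{"i":98,"p":73},{"aur":64,"ems":14,"j":65}],"ifr":{"jjy":{"bdi":31,"wcr":72},"w":{"a":14,"lm":61,"uvy":55}},"usp":[{"tm":98,"vam":73},[55,77,21,16],{"cf":3,"fxr":15,"shz":93},[72,12,91],[18,78,22,81]],"xhc":[[72,35,18,67],{"ly":77,"yf":66}]}
After op 2 (replace /xhc 94): {"a":[[5,90,42,28,47],{"c":20,"dg":11,"e":6,"p":54},[26,5,87,55],{"i":98,"p":73},{"aur":64,"ems":14,"j":65}],"ifr":{"jjy":{"bdi":31,"wcr":72},"w":{"a":14,"lm":61,"uvy":55}},"usp":[{"tm":98,"vam":73},[55,77,21,16],{"cf":3,"fxr":15,"shz":93},[72,12,91],[18,78,22,81]],"xhc":94}
After op 3 (replace /usp/2 67): {"a":[[5,90,42,28,47],{"c":20,"dg":11,"e":6,"p":54},[26,5,87,55],{"i":98,"p":73},{"aur":64,"ems":14,"j":65}],"ifr":{"jjy":{"bdi":31,"wcr":72},"w":{"a":14,"lm":61,"uvy":55}},"usp":[{"tm":98,"vam":73},[55,77,21,16],67,[72,12,91],[18,78,22,81]],"xhc":94}
After op 4 (replace /usp/3/1 57): {"a":[[5,90,42,28,47],{"c":20,"dg":11,"e":6,"p":54},[26,5,87,55],{"i":98,"p":73},{"aur":64,"ems":14,"j":65}],"ifr":{"jjy":{"bdi":31,"wcr":72},"w":{"a":14,"lm":61,"uvy":55}},"usp":[{"tm":98,"vam":73},[55,77,21,16],67,[72,57,91],[18,78,22,81]],"xhc":94}
After op 5 (add /usp/4/2 74): {"a":[[5,90,42,28,47],{"c":20,"dg":11,"e":6,"p":54},[26,5,87,55],{"i":98,"p":73},{"aur":64,"ems":14,"j":65}],"ifr":{"jjy":{"bdi":31,"wcr":72},"w":{"a":14,"lm":61,"uvy":55}},"usp":[{"tm":98,"vam":73},[55,77,21,16],67,[72,57,91],[18,78,74,22,81]],"xhc":94}
After op 6 (replace /a/4/ems 83): {"a":[[5,90,42,28,47],{"c":20,"dg":11,"e":6,"p":54},[26,5,87,55],{"i":98,"p":73},{"aur":64,"ems":83,"j":65}],"ifr":{"jjy":{"bdi":31,"wcr":72},"w":{"a":14,"lm":61,"uvy":55}},"usp":[{"tm":98,"vam":73},[55,77,21,16],67,[72,57,91],[18,78,74,22,81]],"xhc":94}
After op 7 (add /ifr/m 42): {"a":[[5,90,42,28,47],{"c":20,"dg":11,"e":6,"p":54},[26,5,87,55],{"i":98,"p":73},{"aur":64,"ems":83,"j":65}],"ifr":{"jjy":{"bdi":31,"wcr":72},"m":42,"w":{"a":14,"lm":61,"uvy":55}},"usp":[{"tm":98,"vam":73},[55,77,21,16],67,[72,57,91],[18,78,74,22,81]],"xhc":94}
After op 8 (add /ifr/jjy/st 17): {"a":[[5,90,42,28,47],{"c":20,"dg":11,"e":6,"p":54},[26,5,87,55],{"i":98,"p":73},{"aur":64,"ems":83,"j":65}],"ifr":{"jjy":{"bdi":31,"st":17,"wcr":72},"m":42,"w":{"a":14,"lm":61,"uvy":55}},"usp":[{"tm":98,"vam":73},[55,77,21,16],67,[72,57,91],[18,78,74,22,81]],"xhc":94}
After op 9 (add /usp/0/af 86): {"a":[[5,90,42,28,47],{"c":20,"dg":11,"e":6,"p":54},[26,5,87,55],{"i":98,"p":73},{"aur":64,"ems":83,"j":65}],"ifr":{"jjy":{"bdi":31,"st":17,"wcr":72},"m":42,"w":{"a":14,"lm":61,"uvy":55}},"usp":[{"af":86,"tm":98,"vam":73},[55,77,21,16],67,[72,57,91],[18,78,74,22,81]],"xhc":94}
After op 10 (remove /usp/4/3): {"a":[[5,90,42,28,47],{"c":20,"dg":11,"e":6,"p":54},[26,5,87,55],{"i":98,"p":73},{"aur":64,"ems":83,"j":65}],"ifr":{"jjy":{"bdi":31,"st":17,"wcr":72},"m":42,"w":{"a":14,"lm":61,"uvy":55}},"usp":[{"af":86,"tm":98,"vam":73},[55,77,21,16],67,[72,57,91],[18,78,74,81]],"xhc":94}
After op 11 (add /ifr/jjy/jx 22): {"a":[[5,90,42,28,47],{"c":20,"dg":11,"e":6,"p":54},[26,5,87,55],{"i":98,"p":73},{"aur":64,"ems":83,"j":65}],"ifr":{"jjy":{"bdi":31,"jx":22,"st":17,"wcr":72},"m":42,"w":{"a":14,"lm":61,"uvy":55}},"usp":[{"af":86,"tm":98,"vam":73},[55,77,21,16],67,[72,57,91],[18,78,74,81]],"xhc":94}
After op 12 (remove /a/0/1): {"a":[[5,42,28,47],{"c":20,"dg":11,"e":6,"p":54},[26,5,87,55],{"i":98,"p":73},{"aur":64,"ems":83,"j":65}],"ifr":{"jjy":{"bdi":31,"jx":22,"st":17,"wcr":72},"m":42,"w":{"a":14,"lm":61,"uvy":55}},"usp":[{"af":86,"tm":98,"vam":73},[55,77,21,16],67,[72,57,91],[18,78,74,81]],"xhc":94}
After op 13 (replace /a/0 87): {"a":[87,{"c":20,"dg":11,"e":6,"p":54},[26,5,87,55],{"i":98,"p":73},{"aur":64,"ems":83,"j":65}],"ifr":{"jjy":{"bdi":31,"jx":22,"st":17,"wcr":72},"m":42,"w":{"a":14,"lm":61,"uvy":55}},"usp":[{"af":86,"tm":98,"vam":73},[55,77,21,16],67,[72,57,91],[18,78,74,81]],"xhc":94}
After op 14 (add /ifr/w/zqp 84): {"a":[87,{"c":20,"dg":11,"e":6,"p":54},[26,5,87,55],{"i":98,"p":73},{"aur":64,"ems":83,"j":65}],"ifr":{"jjy":{"bdi":31,"jx":22,"st":17,"wcr":72},"m":42,"w":{"a":14,"lm":61,"uvy":55,"zqp":84}},"usp":[{"af":86,"tm":98,"vam":73},[55,77,21,16],67,[72,57,91],[18,78,74,81]],"xhc":94}
After op 15 (remove /a/2): {"a":[87,{"c":20,"dg":11,"e":6,"p":54},{"i":98,"p":73},{"aur":64,"ems":83,"j":65}],"ifr":{"jjy":{"bdi":31,"jx":22,"st":17,"wcr":72},"m":42,"w":{"a":14,"lm":61,"uvy":55,"zqp":84}},"usp":[{"af":86,"tm":98,"vam":73},[55,77,21,16],67,[72,57,91],[18,78,74,81]],"xhc":94}
After op 16 (add /a/2/i 12): {"a":[87,{"c":20,"dg":11,"e":6,"p":54},{"i":12,"p":73},{"aur":64,"ems":83,"j":65}],"ifr":{"jjy":{"bdi":31,"jx":22,"st":17,"wcr":72},"m":42,"w":{"a":14,"lm":61,"uvy":55,"zqp":84}},"usp":[{"af":86,"tm":98,"vam":73},[55,77,21,16],67,[72,57,91],[18,78,74,81]],"xhc":94}
After op 17 (add /i 69): {"a":[87,{"c":20,"dg":11,"e":6,"p":54},{"i":12,"p":73},{"aur":64,"ems":83,"j":65}],"i":69,"ifr":{"jjy":{"bdi":31,"jx":22,"st":17,"wcr":72},"m":42,"w":{"a":14,"lm":61,"uvy":55,"zqp":84}},"usp":[{"af":86,"tm":98,"vam":73},[55,77,21,16],67,[72,57,91],[18,78,74,81]],"xhc":94}
Value at /a/1/c: 20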